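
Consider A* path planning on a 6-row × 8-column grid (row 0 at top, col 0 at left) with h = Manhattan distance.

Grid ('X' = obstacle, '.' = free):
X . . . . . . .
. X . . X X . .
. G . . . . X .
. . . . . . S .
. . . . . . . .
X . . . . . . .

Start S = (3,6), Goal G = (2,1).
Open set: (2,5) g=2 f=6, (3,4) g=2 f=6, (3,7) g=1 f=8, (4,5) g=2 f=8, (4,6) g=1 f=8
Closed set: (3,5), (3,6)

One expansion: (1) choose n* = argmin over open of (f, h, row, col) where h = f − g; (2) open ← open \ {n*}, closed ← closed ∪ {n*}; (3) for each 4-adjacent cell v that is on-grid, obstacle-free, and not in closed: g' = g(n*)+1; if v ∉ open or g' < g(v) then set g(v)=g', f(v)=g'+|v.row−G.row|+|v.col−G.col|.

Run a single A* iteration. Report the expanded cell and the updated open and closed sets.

step 1: expand (2,5) (f=6, h=4) → closed; open now [(2,4) g=3 f=6, (3,4) g=2 f=6, (3,7) g=1 f=8, (4,5) g=2 f=8, (4,6) g=1 f=8]

expanded=(2,5); open=[(2,4) g=3 f=6, (3,4) g=2 f=6, (3,7) g=1 f=8, (4,5) g=2 f=8, (4,6) g=1 f=8]; closed=[(2,5), (3,5), (3,6)]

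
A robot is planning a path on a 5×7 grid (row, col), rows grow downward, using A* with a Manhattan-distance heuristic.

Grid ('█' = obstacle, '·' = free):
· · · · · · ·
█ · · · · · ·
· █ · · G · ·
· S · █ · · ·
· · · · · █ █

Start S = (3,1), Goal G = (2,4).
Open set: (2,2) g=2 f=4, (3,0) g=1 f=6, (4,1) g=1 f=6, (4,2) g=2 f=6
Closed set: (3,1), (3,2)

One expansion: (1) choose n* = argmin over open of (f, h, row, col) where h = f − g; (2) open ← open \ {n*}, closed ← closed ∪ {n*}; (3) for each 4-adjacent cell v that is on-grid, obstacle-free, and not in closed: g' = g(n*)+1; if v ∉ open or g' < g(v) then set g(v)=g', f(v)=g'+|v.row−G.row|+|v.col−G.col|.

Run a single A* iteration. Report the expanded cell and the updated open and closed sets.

step 1: expand (2,2) (f=4, h=2) → closed; open now [(1,2) g=3 f=6, (2,3) g=3 f=4, (3,0) g=1 f=6, (4,1) g=1 f=6, (4,2) g=2 f=6]

expanded=(2,2); open=[(1,2) g=3 f=6, (2,3) g=3 f=4, (3,0) g=1 f=6, (4,1) g=1 f=6, (4,2) g=2 f=6]; closed=[(2,2), (3,1), (3,2)]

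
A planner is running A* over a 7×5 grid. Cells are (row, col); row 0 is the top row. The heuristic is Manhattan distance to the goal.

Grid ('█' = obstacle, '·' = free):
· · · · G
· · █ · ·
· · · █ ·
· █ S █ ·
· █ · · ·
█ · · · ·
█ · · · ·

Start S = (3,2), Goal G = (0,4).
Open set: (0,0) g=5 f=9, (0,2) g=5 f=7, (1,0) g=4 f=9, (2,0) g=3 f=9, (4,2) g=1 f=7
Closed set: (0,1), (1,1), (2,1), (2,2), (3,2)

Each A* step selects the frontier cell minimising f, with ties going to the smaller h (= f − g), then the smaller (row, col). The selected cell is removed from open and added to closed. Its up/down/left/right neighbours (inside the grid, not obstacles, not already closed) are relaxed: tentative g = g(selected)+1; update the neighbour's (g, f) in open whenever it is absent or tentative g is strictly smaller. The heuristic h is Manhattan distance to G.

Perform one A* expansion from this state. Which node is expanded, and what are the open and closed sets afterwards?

step 1: expand (0,2) (f=7, h=2) → closed; open now [(0,0) g=5 f=9, (0,3) g=6 f=7, (1,0) g=4 f=9, (2,0) g=3 f=9, (4,2) g=1 f=7]

expanded=(0,2); open=[(0,0) g=5 f=9, (0,3) g=6 f=7, (1,0) g=4 f=9, (2,0) g=3 f=9, (4,2) g=1 f=7]; closed=[(0,1), (0,2), (1,1), (2,1), (2,2), (3,2)]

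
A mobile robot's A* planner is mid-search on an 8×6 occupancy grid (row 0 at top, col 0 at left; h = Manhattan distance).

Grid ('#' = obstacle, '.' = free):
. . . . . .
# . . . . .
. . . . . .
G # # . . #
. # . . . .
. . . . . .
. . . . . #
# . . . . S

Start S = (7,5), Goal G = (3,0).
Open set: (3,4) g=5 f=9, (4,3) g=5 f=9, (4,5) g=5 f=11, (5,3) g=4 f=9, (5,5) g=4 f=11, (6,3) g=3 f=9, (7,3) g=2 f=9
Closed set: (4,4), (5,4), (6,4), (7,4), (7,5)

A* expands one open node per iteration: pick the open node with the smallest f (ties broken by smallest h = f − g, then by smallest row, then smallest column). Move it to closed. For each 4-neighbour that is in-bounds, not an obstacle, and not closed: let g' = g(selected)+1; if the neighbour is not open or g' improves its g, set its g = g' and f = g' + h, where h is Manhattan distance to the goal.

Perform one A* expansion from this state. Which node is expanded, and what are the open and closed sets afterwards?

expanded=(3,4); open=[(2,4) g=6 f=11, (3,3) g=6 f=9, (4,3) g=5 f=9, (4,5) g=5 f=11, (5,3) g=4 f=9, (5,5) g=4 f=11, (6,3) g=3 f=9, (7,3) g=2 f=9]; closed=[(3,4), (4,4), (5,4), (6,4), (7,4), (7,5)]

step 1: expand (3,4) (f=9, h=4) → closed; open now [(2,4) g=6 f=11, (3,3) g=6 f=9, (4,3) g=5 f=9, (4,5) g=5 f=11, (5,3) g=4 f=9, (5,5) g=4 f=11, (6,3) g=3 f=9, (7,3) g=2 f=9]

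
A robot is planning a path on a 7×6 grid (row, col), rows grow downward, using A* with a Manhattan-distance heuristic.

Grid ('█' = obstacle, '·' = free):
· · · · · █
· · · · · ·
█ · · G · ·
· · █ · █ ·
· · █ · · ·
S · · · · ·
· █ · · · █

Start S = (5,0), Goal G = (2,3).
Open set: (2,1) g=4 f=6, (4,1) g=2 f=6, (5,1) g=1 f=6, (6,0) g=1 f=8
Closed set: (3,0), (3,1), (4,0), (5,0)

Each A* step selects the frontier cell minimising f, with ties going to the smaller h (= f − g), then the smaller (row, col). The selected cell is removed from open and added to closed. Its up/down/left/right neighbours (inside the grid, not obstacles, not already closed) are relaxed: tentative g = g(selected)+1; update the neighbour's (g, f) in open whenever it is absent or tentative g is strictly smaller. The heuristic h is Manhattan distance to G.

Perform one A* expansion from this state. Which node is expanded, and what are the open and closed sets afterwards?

step 1: expand (2,1) (f=6, h=2) → closed; open now [(1,1) g=5 f=8, (2,2) g=5 f=6, (4,1) g=2 f=6, (5,1) g=1 f=6, (6,0) g=1 f=8]

expanded=(2,1); open=[(1,1) g=5 f=8, (2,2) g=5 f=6, (4,1) g=2 f=6, (5,1) g=1 f=6, (6,0) g=1 f=8]; closed=[(2,1), (3,0), (3,1), (4,0), (5,0)]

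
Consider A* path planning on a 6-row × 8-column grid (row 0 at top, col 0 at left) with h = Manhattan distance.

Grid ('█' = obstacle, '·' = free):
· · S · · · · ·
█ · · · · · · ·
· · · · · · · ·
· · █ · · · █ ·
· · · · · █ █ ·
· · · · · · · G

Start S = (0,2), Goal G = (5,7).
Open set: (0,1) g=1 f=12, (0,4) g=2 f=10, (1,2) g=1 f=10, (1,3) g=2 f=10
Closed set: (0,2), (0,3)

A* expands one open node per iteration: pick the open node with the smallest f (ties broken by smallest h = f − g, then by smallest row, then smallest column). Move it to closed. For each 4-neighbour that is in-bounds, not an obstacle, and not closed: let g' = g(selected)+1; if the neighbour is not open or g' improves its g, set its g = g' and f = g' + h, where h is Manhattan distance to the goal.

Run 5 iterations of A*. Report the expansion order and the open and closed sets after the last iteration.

order=[(0,4) → (0,5) → (0,6) → (0,7) → (1,7)]; open=[(0,1) g=1 f=12, (1,2) g=1 f=10, (1,3) g=2 f=10, (1,4) g=3 f=10, (1,5) g=4 f=10, (1,6) g=5 f=10, (2,7) g=7 f=10]; closed=[(0,2), (0,3), (0,4), (0,5), (0,6), (0,7), (1,7)]

step 1: expand (0,4) (f=10, h=8) → closed; open now [(0,1) g=1 f=12, (0,5) g=3 f=10, (1,2) g=1 f=10, (1,3) g=2 f=10, (1,4) g=3 f=10]
step 2: expand (0,5) (f=10, h=7) → closed; open now [(0,1) g=1 f=12, (0,6) g=4 f=10, (1,2) g=1 f=10, (1,3) g=2 f=10, (1,4) g=3 f=10, (1,5) g=4 f=10]
step 3: expand (0,6) (f=10, h=6) → closed; open now [(0,1) g=1 f=12, (0,7) g=5 f=10, (1,2) g=1 f=10, (1,3) g=2 f=10, (1,4) g=3 f=10, (1,5) g=4 f=10, (1,6) g=5 f=10]
step 4: expand (0,7) (f=10, h=5) → closed; open now [(0,1) g=1 f=12, (1,2) g=1 f=10, (1,3) g=2 f=10, (1,4) g=3 f=10, (1,5) g=4 f=10, (1,6) g=5 f=10, (1,7) g=6 f=10]
step 5: expand (1,7) (f=10, h=4) → closed; open now [(0,1) g=1 f=12, (1,2) g=1 f=10, (1,3) g=2 f=10, (1,4) g=3 f=10, (1,5) g=4 f=10, (1,6) g=5 f=10, (2,7) g=7 f=10]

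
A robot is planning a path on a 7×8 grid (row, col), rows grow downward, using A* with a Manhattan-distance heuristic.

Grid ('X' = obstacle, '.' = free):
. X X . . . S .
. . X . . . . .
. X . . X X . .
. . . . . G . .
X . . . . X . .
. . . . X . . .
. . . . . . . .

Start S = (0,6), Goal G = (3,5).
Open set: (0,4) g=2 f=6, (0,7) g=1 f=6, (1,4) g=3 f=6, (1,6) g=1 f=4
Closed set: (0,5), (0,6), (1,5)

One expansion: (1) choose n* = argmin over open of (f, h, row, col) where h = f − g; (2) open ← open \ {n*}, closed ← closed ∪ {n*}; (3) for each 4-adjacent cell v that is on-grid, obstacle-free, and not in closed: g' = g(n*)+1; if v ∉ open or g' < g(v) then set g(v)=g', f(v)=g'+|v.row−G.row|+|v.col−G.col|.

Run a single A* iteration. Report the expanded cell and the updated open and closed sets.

expanded=(1,6); open=[(0,4) g=2 f=6, (0,7) g=1 f=6, (1,4) g=3 f=6, (1,7) g=2 f=6, (2,6) g=2 f=4]; closed=[(0,5), (0,6), (1,5), (1,6)]

step 1: expand (1,6) (f=4, h=3) → closed; open now [(0,4) g=2 f=6, (0,7) g=1 f=6, (1,4) g=3 f=6, (1,7) g=2 f=6, (2,6) g=2 f=4]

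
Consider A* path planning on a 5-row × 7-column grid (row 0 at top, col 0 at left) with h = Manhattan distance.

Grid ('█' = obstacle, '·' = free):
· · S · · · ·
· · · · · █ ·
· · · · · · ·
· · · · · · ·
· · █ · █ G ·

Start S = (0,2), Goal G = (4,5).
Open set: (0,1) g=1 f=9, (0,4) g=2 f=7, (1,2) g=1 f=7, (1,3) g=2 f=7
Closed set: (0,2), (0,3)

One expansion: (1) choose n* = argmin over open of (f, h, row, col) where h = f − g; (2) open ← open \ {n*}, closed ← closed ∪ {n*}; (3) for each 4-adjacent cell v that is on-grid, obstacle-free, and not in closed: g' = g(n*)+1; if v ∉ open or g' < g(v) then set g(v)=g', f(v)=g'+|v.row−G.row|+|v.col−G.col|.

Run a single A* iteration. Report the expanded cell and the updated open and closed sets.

expanded=(0,4); open=[(0,1) g=1 f=9, (0,5) g=3 f=7, (1,2) g=1 f=7, (1,3) g=2 f=7, (1,4) g=3 f=7]; closed=[(0,2), (0,3), (0,4)]

step 1: expand (0,4) (f=7, h=5) → closed; open now [(0,1) g=1 f=9, (0,5) g=3 f=7, (1,2) g=1 f=7, (1,3) g=2 f=7, (1,4) g=3 f=7]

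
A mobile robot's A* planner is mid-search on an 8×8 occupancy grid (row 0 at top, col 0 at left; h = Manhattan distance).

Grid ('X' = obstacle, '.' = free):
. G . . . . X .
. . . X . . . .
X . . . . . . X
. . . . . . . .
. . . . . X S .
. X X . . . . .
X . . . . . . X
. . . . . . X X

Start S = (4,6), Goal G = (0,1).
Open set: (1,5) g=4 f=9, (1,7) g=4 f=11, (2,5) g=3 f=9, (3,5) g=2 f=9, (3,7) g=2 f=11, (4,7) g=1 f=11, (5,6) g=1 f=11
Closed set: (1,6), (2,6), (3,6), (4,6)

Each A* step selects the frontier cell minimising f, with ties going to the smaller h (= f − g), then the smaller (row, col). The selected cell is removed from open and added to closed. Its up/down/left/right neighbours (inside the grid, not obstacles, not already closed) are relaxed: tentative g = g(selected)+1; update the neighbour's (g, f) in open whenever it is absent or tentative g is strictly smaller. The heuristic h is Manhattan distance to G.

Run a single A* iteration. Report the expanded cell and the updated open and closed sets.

step 1: expand (1,5) (f=9, h=5) → closed; open now [(0,5) g=5 f=9, (1,4) g=5 f=9, (1,7) g=4 f=11, (2,5) g=3 f=9, (3,5) g=2 f=9, (3,7) g=2 f=11, (4,7) g=1 f=11, (5,6) g=1 f=11]

expanded=(1,5); open=[(0,5) g=5 f=9, (1,4) g=5 f=9, (1,7) g=4 f=11, (2,5) g=3 f=9, (3,5) g=2 f=9, (3,7) g=2 f=11, (4,7) g=1 f=11, (5,6) g=1 f=11]; closed=[(1,5), (1,6), (2,6), (3,6), (4,6)]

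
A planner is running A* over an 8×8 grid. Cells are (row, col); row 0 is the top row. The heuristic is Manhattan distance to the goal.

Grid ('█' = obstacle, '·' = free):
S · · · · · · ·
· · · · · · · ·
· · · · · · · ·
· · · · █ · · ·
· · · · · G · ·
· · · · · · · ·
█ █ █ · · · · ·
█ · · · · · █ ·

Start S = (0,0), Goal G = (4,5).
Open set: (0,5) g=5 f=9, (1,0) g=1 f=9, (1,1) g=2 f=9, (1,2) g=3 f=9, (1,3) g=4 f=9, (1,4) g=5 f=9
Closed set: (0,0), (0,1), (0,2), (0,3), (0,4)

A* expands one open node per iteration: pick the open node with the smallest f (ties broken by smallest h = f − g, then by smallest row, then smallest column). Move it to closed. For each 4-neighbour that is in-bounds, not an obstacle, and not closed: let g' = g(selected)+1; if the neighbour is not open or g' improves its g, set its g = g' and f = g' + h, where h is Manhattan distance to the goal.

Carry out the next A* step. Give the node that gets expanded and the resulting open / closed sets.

step 1: expand (0,5) (f=9, h=4) → closed; open now [(0,6) g=6 f=11, (1,0) g=1 f=9, (1,1) g=2 f=9, (1,2) g=3 f=9, (1,3) g=4 f=9, (1,4) g=5 f=9, (1,5) g=6 f=9]

expanded=(0,5); open=[(0,6) g=6 f=11, (1,0) g=1 f=9, (1,1) g=2 f=9, (1,2) g=3 f=9, (1,3) g=4 f=9, (1,4) g=5 f=9, (1,5) g=6 f=9]; closed=[(0,0), (0,1), (0,2), (0,3), (0,4), (0,5)]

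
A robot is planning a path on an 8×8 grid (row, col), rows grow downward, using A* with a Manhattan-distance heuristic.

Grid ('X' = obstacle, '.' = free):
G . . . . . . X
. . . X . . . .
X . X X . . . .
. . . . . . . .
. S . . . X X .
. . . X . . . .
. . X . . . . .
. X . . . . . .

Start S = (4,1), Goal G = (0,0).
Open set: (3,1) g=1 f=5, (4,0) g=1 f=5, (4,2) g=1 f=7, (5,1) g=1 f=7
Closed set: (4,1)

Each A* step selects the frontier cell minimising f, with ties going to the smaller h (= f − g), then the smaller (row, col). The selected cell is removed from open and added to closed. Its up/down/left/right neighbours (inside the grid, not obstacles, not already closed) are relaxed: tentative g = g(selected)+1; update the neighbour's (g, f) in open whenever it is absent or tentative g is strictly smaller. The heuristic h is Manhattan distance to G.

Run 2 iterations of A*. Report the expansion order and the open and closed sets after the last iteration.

step 1: expand (3,1) (f=5, h=4) → closed; open now [(2,1) g=2 f=5, (3,0) g=2 f=5, (3,2) g=2 f=7, (4,0) g=1 f=5, (4,2) g=1 f=7, (5,1) g=1 f=7]
step 2: expand (2,1) (f=5, h=3) → closed; open now [(1,1) g=3 f=5, (3,0) g=2 f=5, (3,2) g=2 f=7, (4,0) g=1 f=5, (4,2) g=1 f=7, (5,1) g=1 f=7]

order=[(3,1) → (2,1)]; open=[(1,1) g=3 f=5, (3,0) g=2 f=5, (3,2) g=2 f=7, (4,0) g=1 f=5, (4,2) g=1 f=7, (5,1) g=1 f=7]; closed=[(2,1), (3,1), (4,1)]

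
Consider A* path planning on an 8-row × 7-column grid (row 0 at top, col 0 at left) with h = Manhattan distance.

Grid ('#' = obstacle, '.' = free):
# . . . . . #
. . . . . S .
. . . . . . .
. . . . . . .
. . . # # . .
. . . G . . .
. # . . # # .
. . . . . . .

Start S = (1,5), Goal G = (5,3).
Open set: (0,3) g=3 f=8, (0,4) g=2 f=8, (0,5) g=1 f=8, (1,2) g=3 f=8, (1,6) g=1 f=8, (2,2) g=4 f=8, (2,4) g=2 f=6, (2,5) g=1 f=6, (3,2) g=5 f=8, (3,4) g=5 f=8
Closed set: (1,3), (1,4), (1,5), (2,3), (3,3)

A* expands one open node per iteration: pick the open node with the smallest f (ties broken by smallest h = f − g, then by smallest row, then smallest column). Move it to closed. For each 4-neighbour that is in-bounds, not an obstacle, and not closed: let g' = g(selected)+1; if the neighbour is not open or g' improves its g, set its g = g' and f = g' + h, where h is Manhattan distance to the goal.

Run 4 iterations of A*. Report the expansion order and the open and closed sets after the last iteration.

step 1: expand (2,4) (f=6, h=4) → closed; open now [(0,3) g=3 f=8, (0,4) g=2 f=8, (0,5) g=1 f=8, (1,2) g=3 f=8, (1,6) g=1 f=8, (2,2) g=4 f=8, (2,5) g=1 f=6, (3,2) g=5 f=8, (3,4) g=3 f=6]
step 2: expand (3,4) (f=6, h=3) → closed; open now [(0,3) g=3 f=8, (0,4) g=2 f=8, (0,5) g=1 f=8, (1,2) g=3 f=8, (1,6) g=1 f=8, (2,2) g=4 f=8, (2,5) g=1 f=6, (3,2) g=5 f=8, (3,5) g=4 f=8]
step 3: expand (2,5) (f=6, h=5) → closed; open now [(0,3) g=3 f=8, (0,4) g=2 f=8, (0,5) g=1 f=8, (1,2) g=3 f=8, (1,6) g=1 f=8, (2,2) g=4 f=8, (2,6) g=2 f=8, (3,2) g=5 f=8, (3,5) g=2 f=6]
step 4: expand (3,5) (f=6, h=4) → closed; open now [(0,3) g=3 f=8, (0,4) g=2 f=8, (0,5) g=1 f=8, (1,2) g=3 f=8, (1,6) g=1 f=8, (2,2) g=4 f=8, (2,6) g=2 f=8, (3,2) g=5 f=8, (3,6) g=3 f=8, (4,5) g=3 f=6]

order=[(2,4) → (3,4) → (2,5) → (3,5)]; open=[(0,3) g=3 f=8, (0,4) g=2 f=8, (0,5) g=1 f=8, (1,2) g=3 f=8, (1,6) g=1 f=8, (2,2) g=4 f=8, (2,6) g=2 f=8, (3,2) g=5 f=8, (3,6) g=3 f=8, (4,5) g=3 f=6]; closed=[(1,3), (1,4), (1,5), (2,3), (2,4), (2,5), (3,3), (3,4), (3,5)]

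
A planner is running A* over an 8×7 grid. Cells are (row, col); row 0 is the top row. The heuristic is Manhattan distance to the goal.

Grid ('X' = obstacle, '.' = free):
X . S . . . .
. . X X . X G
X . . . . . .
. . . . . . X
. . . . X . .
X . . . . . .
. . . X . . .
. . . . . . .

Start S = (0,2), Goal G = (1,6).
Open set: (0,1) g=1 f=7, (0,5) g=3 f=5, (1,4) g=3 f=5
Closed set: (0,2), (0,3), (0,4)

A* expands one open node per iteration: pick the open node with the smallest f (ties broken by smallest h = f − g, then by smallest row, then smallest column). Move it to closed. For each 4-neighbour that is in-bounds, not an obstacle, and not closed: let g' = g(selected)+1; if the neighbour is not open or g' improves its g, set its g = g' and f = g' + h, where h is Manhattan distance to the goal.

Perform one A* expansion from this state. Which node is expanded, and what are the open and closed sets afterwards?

step 1: expand (0,5) (f=5, h=2) → closed; open now [(0,1) g=1 f=7, (0,6) g=4 f=5, (1,4) g=3 f=5]

expanded=(0,5); open=[(0,1) g=1 f=7, (0,6) g=4 f=5, (1,4) g=3 f=5]; closed=[(0,2), (0,3), (0,4), (0,5)]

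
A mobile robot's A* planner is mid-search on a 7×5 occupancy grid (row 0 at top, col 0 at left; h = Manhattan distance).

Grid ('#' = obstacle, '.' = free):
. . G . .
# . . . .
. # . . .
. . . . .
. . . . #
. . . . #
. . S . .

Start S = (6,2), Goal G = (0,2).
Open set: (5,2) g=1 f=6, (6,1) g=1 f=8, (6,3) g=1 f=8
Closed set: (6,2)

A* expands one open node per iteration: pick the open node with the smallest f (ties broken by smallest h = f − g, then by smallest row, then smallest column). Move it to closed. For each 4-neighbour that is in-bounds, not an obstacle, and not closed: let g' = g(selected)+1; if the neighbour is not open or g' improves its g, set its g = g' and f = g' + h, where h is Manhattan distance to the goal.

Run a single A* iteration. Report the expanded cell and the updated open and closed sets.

step 1: expand (5,2) (f=6, h=5) → closed; open now [(4,2) g=2 f=6, (5,1) g=2 f=8, (5,3) g=2 f=8, (6,1) g=1 f=8, (6,3) g=1 f=8]

expanded=(5,2); open=[(4,2) g=2 f=6, (5,1) g=2 f=8, (5,3) g=2 f=8, (6,1) g=1 f=8, (6,3) g=1 f=8]; closed=[(5,2), (6,2)]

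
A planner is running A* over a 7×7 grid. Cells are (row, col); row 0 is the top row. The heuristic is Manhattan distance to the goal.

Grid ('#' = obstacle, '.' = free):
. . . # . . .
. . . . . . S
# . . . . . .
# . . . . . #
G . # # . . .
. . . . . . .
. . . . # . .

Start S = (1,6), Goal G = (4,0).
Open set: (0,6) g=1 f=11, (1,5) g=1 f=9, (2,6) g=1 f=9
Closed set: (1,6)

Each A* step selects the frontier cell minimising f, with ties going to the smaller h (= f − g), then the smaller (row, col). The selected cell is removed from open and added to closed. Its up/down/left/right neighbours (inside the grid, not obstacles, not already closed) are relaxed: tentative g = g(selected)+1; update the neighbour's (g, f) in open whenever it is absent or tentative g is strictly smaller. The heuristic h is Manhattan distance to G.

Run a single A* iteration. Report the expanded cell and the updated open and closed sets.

step 1: expand (1,5) (f=9, h=8) → closed; open now [(0,5) g=2 f=11, (0,6) g=1 f=11, (1,4) g=2 f=9, (2,5) g=2 f=9, (2,6) g=1 f=9]

expanded=(1,5); open=[(0,5) g=2 f=11, (0,6) g=1 f=11, (1,4) g=2 f=9, (2,5) g=2 f=9, (2,6) g=1 f=9]; closed=[(1,5), (1,6)]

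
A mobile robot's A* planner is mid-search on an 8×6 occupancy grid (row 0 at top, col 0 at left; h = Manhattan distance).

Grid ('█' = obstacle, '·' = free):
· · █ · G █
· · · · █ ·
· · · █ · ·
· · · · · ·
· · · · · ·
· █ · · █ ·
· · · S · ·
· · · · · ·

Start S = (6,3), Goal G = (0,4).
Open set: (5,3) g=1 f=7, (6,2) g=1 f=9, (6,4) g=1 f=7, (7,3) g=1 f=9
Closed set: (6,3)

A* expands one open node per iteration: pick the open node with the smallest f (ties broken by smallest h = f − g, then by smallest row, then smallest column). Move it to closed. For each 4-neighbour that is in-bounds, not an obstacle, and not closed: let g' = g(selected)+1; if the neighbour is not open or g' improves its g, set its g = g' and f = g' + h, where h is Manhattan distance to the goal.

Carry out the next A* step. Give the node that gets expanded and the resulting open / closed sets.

step 1: expand (5,3) (f=7, h=6) → closed; open now [(4,3) g=2 f=7, (5,2) g=2 f=9, (6,2) g=1 f=9, (6,4) g=1 f=7, (7,3) g=1 f=9]

expanded=(5,3); open=[(4,3) g=2 f=7, (5,2) g=2 f=9, (6,2) g=1 f=9, (6,4) g=1 f=7, (7,3) g=1 f=9]; closed=[(5,3), (6,3)]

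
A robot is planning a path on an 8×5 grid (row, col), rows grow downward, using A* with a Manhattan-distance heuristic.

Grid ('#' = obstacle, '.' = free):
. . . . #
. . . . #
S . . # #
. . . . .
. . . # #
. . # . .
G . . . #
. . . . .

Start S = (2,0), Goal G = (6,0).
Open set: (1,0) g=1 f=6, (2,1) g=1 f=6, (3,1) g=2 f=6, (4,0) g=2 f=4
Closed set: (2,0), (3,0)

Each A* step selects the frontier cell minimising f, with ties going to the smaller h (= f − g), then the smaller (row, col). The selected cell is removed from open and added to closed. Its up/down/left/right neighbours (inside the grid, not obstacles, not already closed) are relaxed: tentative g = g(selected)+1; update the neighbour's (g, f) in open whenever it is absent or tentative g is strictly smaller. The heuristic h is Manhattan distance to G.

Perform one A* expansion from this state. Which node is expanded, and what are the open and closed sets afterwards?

expanded=(4,0); open=[(1,0) g=1 f=6, (2,1) g=1 f=6, (3,1) g=2 f=6, (4,1) g=3 f=6, (5,0) g=3 f=4]; closed=[(2,0), (3,0), (4,0)]

step 1: expand (4,0) (f=4, h=2) → closed; open now [(1,0) g=1 f=6, (2,1) g=1 f=6, (3,1) g=2 f=6, (4,1) g=3 f=6, (5,0) g=3 f=4]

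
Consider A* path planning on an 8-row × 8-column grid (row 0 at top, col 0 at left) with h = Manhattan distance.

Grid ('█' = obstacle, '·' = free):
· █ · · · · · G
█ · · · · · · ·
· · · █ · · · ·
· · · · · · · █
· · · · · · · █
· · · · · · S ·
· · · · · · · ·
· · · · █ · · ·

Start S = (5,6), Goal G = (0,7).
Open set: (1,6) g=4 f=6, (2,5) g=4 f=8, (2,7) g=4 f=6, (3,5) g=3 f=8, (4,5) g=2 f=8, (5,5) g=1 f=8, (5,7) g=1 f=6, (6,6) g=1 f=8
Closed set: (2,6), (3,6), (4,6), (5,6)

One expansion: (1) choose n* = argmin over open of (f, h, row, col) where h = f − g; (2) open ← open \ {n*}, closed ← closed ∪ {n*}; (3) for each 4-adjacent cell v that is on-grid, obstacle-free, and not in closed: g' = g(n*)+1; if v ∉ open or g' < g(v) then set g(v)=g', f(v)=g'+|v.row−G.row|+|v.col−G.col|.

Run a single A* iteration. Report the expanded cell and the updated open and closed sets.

expanded=(1,6); open=[(0,6) g=5 f=6, (1,5) g=5 f=8, (1,7) g=5 f=6, (2,5) g=4 f=8, (2,7) g=4 f=6, (3,5) g=3 f=8, (4,5) g=2 f=8, (5,5) g=1 f=8, (5,7) g=1 f=6, (6,6) g=1 f=8]; closed=[(1,6), (2,6), (3,6), (4,6), (5,6)]

step 1: expand (1,6) (f=6, h=2) → closed; open now [(0,6) g=5 f=6, (1,5) g=5 f=8, (1,7) g=5 f=6, (2,5) g=4 f=8, (2,7) g=4 f=6, (3,5) g=3 f=8, (4,5) g=2 f=8, (5,5) g=1 f=8, (5,7) g=1 f=6, (6,6) g=1 f=8]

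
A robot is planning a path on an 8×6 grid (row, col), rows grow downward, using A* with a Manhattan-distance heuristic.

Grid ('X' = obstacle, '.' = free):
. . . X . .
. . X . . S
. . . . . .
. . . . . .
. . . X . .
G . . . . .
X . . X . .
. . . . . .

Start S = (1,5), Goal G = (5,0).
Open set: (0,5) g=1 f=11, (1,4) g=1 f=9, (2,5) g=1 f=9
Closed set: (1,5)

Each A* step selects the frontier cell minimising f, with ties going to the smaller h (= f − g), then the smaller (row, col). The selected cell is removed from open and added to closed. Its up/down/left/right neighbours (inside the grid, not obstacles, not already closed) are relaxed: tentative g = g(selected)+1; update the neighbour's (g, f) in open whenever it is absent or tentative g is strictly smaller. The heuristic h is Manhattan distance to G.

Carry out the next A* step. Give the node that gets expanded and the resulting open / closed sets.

step 1: expand (1,4) (f=9, h=8) → closed; open now [(0,4) g=2 f=11, (0,5) g=1 f=11, (1,3) g=2 f=9, (2,4) g=2 f=9, (2,5) g=1 f=9]

expanded=(1,4); open=[(0,4) g=2 f=11, (0,5) g=1 f=11, (1,3) g=2 f=9, (2,4) g=2 f=9, (2,5) g=1 f=9]; closed=[(1,4), (1,5)]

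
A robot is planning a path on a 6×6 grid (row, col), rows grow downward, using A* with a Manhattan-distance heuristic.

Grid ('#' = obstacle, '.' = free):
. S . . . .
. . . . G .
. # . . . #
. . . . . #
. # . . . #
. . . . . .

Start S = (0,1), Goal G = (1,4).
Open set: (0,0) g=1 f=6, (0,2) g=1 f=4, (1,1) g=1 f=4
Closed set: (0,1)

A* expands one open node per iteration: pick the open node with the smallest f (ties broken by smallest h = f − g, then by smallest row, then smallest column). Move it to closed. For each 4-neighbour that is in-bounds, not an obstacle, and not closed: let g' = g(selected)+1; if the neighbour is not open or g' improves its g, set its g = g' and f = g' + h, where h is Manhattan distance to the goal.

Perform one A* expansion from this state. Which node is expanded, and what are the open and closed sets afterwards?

expanded=(0,2); open=[(0,0) g=1 f=6, (0,3) g=2 f=4, (1,1) g=1 f=4, (1,2) g=2 f=4]; closed=[(0,1), (0,2)]

step 1: expand (0,2) (f=4, h=3) → closed; open now [(0,0) g=1 f=6, (0,3) g=2 f=4, (1,1) g=1 f=4, (1,2) g=2 f=4]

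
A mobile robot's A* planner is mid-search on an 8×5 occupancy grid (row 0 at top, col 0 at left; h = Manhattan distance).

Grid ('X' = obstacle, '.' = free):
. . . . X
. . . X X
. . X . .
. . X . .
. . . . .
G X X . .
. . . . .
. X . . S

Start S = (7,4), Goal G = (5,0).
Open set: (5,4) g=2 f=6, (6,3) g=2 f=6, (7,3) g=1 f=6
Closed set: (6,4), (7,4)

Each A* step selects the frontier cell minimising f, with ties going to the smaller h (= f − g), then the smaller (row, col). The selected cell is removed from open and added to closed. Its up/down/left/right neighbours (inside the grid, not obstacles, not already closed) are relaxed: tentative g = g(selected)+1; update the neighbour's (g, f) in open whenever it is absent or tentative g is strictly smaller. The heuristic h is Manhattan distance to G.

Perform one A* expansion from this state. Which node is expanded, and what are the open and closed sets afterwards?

step 1: expand (5,4) (f=6, h=4) → closed; open now [(4,4) g=3 f=8, (5,3) g=3 f=6, (6,3) g=2 f=6, (7,3) g=1 f=6]

expanded=(5,4); open=[(4,4) g=3 f=8, (5,3) g=3 f=6, (6,3) g=2 f=6, (7,3) g=1 f=6]; closed=[(5,4), (6,4), (7,4)]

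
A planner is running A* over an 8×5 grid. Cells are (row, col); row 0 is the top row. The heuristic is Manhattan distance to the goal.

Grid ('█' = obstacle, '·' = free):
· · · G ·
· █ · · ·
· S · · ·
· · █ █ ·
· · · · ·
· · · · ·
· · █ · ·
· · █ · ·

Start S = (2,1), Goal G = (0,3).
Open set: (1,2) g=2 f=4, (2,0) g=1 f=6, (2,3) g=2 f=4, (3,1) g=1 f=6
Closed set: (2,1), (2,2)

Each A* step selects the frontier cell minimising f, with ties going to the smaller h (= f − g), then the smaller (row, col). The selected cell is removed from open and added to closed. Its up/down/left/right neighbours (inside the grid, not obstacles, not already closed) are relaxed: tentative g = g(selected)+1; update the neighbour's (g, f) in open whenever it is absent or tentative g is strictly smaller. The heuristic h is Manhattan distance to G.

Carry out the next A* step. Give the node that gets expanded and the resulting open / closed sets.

step 1: expand (1,2) (f=4, h=2) → closed; open now [(0,2) g=3 f=4, (1,3) g=3 f=4, (2,0) g=1 f=6, (2,3) g=2 f=4, (3,1) g=1 f=6]

expanded=(1,2); open=[(0,2) g=3 f=4, (1,3) g=3 f=4, (2,0) g=1 f=6, (2,3) g=2 f=4, (3,1) g=1 f=6]; closed=[(1,2), (2,1), (2,2)]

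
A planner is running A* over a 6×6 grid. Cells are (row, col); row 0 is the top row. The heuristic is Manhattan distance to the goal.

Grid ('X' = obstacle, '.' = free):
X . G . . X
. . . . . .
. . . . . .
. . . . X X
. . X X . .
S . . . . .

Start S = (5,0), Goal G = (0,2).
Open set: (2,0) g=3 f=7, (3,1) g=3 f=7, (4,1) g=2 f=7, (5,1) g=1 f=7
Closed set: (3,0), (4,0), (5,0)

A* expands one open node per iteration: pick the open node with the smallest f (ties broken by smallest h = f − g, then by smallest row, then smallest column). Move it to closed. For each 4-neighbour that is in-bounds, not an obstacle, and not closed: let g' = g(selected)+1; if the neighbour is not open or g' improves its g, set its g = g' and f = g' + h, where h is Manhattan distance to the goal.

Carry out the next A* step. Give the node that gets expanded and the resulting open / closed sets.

expanded=(2,0); open=[(1,0) g=4 f=7, (2,1) g=4 f=7, (3,1) g=3 f=7, (4,1) g=2 f=7, (5,1) g=1 f=7]; closed=[(2,0), (3,0), (4,0), (5,0)]

step 1: expand (2,0) (f=7, h=4) → closed; open now [(1,0) g=4 f=7, (2,1) g=4 f=7, (3,1) g=3 f=7, (4,1) g=2 f=7, (5,1) g=1 f=7]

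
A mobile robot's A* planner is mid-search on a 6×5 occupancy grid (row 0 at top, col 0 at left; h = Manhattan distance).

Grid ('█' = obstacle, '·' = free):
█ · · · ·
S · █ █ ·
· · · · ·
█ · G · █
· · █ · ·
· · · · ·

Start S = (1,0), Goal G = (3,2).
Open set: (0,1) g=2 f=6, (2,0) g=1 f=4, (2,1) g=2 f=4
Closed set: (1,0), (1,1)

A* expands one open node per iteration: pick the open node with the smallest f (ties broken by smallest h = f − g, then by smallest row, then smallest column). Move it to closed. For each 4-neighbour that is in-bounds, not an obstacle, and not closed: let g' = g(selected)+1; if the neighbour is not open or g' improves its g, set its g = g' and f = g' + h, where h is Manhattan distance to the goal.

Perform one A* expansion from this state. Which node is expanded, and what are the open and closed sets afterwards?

step 1: expand (2,1) (f=4, h=2) → closed; open now [(0,1) g=2 f=6, (2,0) g=1 f=4, (2,2) g=3 f=4, (3,1) g=3 f=4]

expanded=(2,1); open=[(0,1) g=2 f=6, (2,0) g=1 f=4, (2,2) g=3 f=4, (3,1) g=3 f=4]; closed=[(1,0), (1,1), (2,1)]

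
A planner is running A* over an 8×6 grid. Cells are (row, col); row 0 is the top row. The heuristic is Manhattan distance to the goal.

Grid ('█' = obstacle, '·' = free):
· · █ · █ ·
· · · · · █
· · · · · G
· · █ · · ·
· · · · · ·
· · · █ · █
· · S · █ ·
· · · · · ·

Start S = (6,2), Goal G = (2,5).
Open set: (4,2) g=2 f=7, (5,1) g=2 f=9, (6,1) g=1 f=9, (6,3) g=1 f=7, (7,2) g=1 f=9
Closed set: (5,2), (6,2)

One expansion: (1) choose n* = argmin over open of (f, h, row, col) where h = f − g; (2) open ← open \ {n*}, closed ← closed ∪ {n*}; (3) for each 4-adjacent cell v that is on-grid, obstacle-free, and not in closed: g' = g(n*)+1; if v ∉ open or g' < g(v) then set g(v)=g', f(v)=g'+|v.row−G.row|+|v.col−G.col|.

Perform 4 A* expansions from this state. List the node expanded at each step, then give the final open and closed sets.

step 1: expand (4,2) (f=7, h=5) → closed; open now [(4,1) g=3 f=9, (4,3) g=3 f=7, (5,1) g=2 f=9, (6,1) g=1 f=9, (6,3) g=1 f=7, (7,2) g=1 f=9]
step 2: expand (4,3) (f=7, h=4) → closed; open now [(3,3) g=4 f=7, (4,1) g=3 f=9, (4,4) g=4 f=7, (5,1) g=2 f=9, (6,1) g=1 f=9, (6,3) g=1 f=7, (7,2) g=1 f=9]
step 3: expand (3,3) (f=7, h=3) → closed; open now [(2,3) g=5 f=7, (3,4) g=5 f=7, (4,1) g=3 f=9, (4,4) g=4 f=7, (5,1) g=2 f=9, (6,1) g=1 f=9, (6,3) g=1 f=7, (7,2) g=1 f=9]
step 4: expand (2,3) (f=7, h=2) → closed; open now [(1,3) g=6 f=9, (2,2) g=6 f=9, (2,4) g=6 f=7, (3,4) g=5 f=7, (4,1) g=3 f=9, (4,4) g=4 f=7, (5,1) g=2 f=9, (6,1) g=1 f=9, (6,3) g=1 f=7, (7,2) g=1 f=9]

order=[(4,2) → (4,3) → (3,3) → (2,3)]; open=[(1,3) g=6 f=9, (2,2) g=6 f=9, (2,4) g=6 f=7, (3,4) g=5 f=7, (4,1) g=3 f=9, (4,4) g=4 f=7, (5,1) g=2 f=9, (6,1) g=1 f=9, (6,3) g=1 f=7, (7,2) g=1 f=9]; closed=[(2,3), (3,3), (4,2), (4,3), (5,2), (6,2)]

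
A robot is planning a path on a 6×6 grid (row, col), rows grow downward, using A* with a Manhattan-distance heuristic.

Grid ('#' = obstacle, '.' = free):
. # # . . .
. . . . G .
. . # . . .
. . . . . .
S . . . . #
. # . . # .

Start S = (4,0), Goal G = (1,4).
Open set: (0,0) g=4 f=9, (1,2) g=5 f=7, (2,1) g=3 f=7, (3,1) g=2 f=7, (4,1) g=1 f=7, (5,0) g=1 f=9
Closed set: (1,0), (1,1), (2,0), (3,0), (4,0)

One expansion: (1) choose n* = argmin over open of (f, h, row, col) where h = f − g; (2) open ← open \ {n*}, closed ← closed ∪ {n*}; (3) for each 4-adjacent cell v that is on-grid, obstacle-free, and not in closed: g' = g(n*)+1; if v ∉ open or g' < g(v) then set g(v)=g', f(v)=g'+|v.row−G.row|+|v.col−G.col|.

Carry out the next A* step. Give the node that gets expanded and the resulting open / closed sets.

expanded=(1,2); open=[(0,0) g=4 f=9, (1,3) g=6 f=7, (2,1) g=3 f=7, (3,1) g=2 f=7, (4,1) g=1 f=7, (5,0) g=1 f=9]; closed=[(1,0), (1,1), (1,2), (2,0), (3,0), (4,0)]

step 1: expand (1,2) (f=7, h=2) → closed; open now [(0,0) g=4 f=9, (1,3) g=6 f=7, (2,1) g=3 f=7, (3,1) g=2 f=7, (4,1) g=1 f=7, (5,0) g=1 f=9]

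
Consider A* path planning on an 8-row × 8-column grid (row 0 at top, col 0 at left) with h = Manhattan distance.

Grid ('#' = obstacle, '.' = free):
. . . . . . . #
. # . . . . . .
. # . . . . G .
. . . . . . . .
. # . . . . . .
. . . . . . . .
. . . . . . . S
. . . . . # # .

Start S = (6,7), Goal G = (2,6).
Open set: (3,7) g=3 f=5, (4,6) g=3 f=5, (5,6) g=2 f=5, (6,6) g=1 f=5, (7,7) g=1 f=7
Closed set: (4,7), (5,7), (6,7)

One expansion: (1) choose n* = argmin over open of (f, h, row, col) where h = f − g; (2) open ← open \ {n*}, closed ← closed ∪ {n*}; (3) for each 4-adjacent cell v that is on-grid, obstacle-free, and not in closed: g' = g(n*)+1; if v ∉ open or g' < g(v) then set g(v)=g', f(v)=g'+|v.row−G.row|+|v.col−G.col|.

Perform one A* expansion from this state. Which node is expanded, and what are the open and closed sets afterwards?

step 1: expand (3,7) (f=5, h=2) → closed; open now [(2,7) g=4 f=5, (3,6) g=4 f=5, (4,6) g=3 f=5, (5,6) g=2 f=5, (6,6) g=1 f=5, (7,7) g=1 f=7]

expanded=(3,7); open=[(2,7) g=4 f=5, (3,6) g=4 f=5, (4,6) g=3 f=5, (5,6) g=2 f=5, (6,6) g=1 f=5, (7,7) g=1 f=7]; closed=[(3,7), (4,7), (5,7), (6,7)]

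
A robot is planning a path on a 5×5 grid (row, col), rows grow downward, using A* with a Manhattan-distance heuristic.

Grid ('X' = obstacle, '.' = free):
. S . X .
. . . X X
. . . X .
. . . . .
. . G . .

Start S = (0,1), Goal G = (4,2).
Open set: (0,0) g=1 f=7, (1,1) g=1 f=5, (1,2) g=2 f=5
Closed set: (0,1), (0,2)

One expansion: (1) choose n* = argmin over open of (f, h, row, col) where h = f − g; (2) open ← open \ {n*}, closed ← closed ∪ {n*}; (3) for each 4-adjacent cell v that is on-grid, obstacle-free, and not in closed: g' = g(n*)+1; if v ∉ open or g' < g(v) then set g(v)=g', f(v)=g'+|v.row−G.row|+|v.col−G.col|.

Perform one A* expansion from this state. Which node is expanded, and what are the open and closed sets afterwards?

expanded=(1,2); open=[(0,0) g=1 f=7, (1,1) g=1 f=5, (2,2) g=3 f=5]; closed=[(0,1), (0,2), (1,2)]

step 1: expand (1,2) (f=5, h=3) → closed; open now [(0,0) g=1 f=7, (1,1) g=1 f=5, (2,2) g=3 f=5]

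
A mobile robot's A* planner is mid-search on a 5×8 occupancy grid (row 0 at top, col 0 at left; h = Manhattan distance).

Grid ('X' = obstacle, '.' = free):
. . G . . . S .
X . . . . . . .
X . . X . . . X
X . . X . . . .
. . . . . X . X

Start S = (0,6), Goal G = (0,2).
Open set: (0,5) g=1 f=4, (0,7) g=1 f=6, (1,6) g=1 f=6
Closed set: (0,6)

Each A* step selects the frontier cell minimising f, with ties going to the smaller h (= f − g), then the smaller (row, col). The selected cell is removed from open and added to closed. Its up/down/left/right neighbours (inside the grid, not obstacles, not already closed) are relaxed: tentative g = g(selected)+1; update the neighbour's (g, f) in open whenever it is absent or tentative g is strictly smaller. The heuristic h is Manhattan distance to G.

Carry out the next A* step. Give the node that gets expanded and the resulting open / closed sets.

expanded=(0,5); open=[(0,4) g=2 f=4, (0,7) g=1 f=6, (1,5) g=2 f=6, (1,6) g=1 f=6]; closed=[(0,5), (0,6)]

step 1: expand (0,5) (f=4, h=3) → closed; open now [(0,4) g=2 f=4, (0,7) g=1 f=6, (1,5) g=2 f=6, (1,6) g=1 f=6]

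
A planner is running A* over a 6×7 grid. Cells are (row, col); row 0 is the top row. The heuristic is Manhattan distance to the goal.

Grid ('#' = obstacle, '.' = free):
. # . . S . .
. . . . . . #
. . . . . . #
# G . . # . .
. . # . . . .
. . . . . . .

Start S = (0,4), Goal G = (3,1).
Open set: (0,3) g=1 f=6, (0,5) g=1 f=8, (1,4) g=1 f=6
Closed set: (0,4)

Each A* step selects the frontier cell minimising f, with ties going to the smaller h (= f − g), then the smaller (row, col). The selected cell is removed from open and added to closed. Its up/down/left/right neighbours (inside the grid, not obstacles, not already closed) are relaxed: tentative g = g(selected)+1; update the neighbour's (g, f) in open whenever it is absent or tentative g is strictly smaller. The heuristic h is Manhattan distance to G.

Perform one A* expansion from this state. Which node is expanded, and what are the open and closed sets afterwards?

step 1: expand (0,3) (f=6, h=5) → closed; open now [(0,2) g=2 f=6, (0,5) g=1 f=8, (1,3) g=2 f=6, (1,4) g=1 f=6]

expanded=(0,3); open=[(0,2) g=2 f=6, (0,5) g=1 f=8, (1,3) g=2 f=6, (1,4) g=1 f=6]; closed=[(0,3), (0,4)]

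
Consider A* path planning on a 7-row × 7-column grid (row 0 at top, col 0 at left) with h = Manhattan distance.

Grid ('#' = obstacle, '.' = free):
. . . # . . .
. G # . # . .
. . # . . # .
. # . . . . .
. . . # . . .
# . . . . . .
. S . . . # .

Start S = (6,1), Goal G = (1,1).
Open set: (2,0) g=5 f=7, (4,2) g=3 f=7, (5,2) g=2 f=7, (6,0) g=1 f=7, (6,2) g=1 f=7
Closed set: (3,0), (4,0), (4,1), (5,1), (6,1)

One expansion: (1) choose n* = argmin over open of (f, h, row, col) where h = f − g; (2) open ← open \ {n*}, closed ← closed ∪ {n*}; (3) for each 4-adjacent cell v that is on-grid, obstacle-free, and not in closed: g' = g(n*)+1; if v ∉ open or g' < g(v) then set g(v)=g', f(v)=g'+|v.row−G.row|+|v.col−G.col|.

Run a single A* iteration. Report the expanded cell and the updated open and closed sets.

step 1: expand (2,0) (f=7, h=2) → closed; open now [(1,0) g=6 f=7, (2,1) g=6 f=7, (4,2) g=3 f=7, (5,2) g=2 f=7, (6,0) g=1 f=7, (6,2) g=1 f=7]

expanded=(2,0); open=[(1,0) g=6 f=7, (2,1) g=6 f=7, (4,2) g=3 f=7, (5,2) g=2 f=7, (6,0) g=1 f=7, (6,2) g=1 f=7]; closed=[(2,0), (3,0), (4,0), (4,1), (5,1), (6,1)]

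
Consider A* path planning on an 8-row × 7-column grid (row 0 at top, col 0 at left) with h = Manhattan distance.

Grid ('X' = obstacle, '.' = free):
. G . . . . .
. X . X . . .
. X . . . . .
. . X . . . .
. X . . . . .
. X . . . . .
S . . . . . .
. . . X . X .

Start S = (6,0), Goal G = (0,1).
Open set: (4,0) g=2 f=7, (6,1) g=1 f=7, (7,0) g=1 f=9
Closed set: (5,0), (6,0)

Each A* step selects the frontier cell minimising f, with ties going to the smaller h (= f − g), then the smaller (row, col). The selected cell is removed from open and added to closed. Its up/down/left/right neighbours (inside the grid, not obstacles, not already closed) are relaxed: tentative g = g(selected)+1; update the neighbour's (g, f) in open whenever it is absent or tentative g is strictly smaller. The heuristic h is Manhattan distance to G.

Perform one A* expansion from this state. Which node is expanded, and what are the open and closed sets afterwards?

expanded=(4,0); open=[(3,0) g=3 f=7, (6,1) g=1 f=7, (7,0) g=1 f=9]; closed=[(4,0), (5,0), (6,0)]

step 1: expand (4,0) (f=7, h=5) → closed; open now [(3,0) g=3 f=7, (6,1) g=1 f=7, (7,0) g=1 f=9]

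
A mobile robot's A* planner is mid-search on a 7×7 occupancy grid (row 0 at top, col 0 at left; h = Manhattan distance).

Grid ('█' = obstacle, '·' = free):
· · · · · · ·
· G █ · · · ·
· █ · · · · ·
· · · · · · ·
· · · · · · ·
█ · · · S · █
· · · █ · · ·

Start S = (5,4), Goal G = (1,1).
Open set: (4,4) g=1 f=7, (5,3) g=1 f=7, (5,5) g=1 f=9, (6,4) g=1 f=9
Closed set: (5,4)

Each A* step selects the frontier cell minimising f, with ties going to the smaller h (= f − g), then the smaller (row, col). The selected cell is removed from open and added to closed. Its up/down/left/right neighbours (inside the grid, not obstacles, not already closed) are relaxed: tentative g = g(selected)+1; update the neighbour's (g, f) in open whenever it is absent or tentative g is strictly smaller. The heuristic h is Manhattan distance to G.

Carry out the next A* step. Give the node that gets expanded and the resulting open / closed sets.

step 1: expand (4,4) (f=7, h=6) → closed; open now [(3,4) g=2 f=7, (4,3) g=2 f=7, (4,5) g=2 f=9, (5,3) g=1 f=7, (5,5) g=1 f=9, (6,4) g=1 f=9]

expanded=(4,4); open=[(3,4) g=2 f=7, (4,3) g=2 f=7, (4,5) g=2 f=9, (5,3) g=1 f=7, (5,5) g=1 f=9, (6,4) g=1 f=9]; closed=[(4,4), (5,4)]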